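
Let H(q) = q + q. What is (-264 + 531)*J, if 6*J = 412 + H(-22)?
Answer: 16376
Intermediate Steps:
H(q) = 2*q
J = 184/3 (J = (412 + 2*(-22))/6 = (412 - 44)/6 = (⅙)*368 = 184/3 ≈ 61.333)
(-264 + 531)*J = (-264 + 531)*(184/3) = 267*(184/3) = 16376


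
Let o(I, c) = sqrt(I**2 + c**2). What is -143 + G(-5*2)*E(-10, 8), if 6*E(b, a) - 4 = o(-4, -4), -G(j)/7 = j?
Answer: -289/3 + 140*sqrt(2)/3 ≈ -30.337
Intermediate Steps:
G(j) = -7*j
E(b, a) = 2/3 + 2*sqrt(2)/3 (E(b, a) = 2/3 + sqrt((-4)**2 + (-4)**2)/6 = 2/3 + sqrt(16 + 16)/6 = 2/3 + sqrt(32)/6 = 2/3 + (4*sqrt(2))/6 = 2/3 + 2*sqrt(2)/3)
-143 + G(-5*2)*E(-10, 8) = -143 + (-(-35)*2)*(2/3 + 2*sqrt(2)/3) = -143 + (-7*(-10))*(2/3 + 2*sqrt(2)/3) = -143 + 70*(2/3 + 2*sqrt(2)/3) = -143 + (140/3 + 140*sqrt(2)/3) = -289/3 + 140*sqrt(2)/3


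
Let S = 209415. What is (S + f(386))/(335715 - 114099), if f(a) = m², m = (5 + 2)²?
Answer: 26477/27702 ≈ 0.95578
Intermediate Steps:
m = 49 (m = 7² = 49)
f(a) = 2401 (f(a) = 49² = 2401)
(S + f(386))/(335715 - 114099) = (209415 + 2401)/(335715 - 114099) = 211816/221616 = 211816*(1/221616) = 26477/27702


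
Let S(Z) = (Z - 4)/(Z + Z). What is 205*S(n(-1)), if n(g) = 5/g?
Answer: 369/2 ≈ 184.50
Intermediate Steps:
S(Z) = (-4 + Z)/(2*Z) (S(Z) = (-4 + Z)/((2*Z)) = (-4 + Z)*(1/(2*Z)) = (-4 + Z)/(2*Z))
205*S(n(-1)) = 205*((-4 + 5/(-1))/(2*((5/(-1))))) = 205*((-4 + 5*(-1))/(2*((5*(-1))))) = 205*((½)*(-4 - 5)/(-5)) = 205*((½)*(-⅕)*(-9)) = 205*(9/10) = 369/2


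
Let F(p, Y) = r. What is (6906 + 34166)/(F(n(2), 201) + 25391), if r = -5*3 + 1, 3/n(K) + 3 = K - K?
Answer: 41072/25377 ≈ 1.6185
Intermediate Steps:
n(K) = -1 (n(K) = 3/(-3 + (K - K)) = 3/(-3 + 0) = 3/(-3) = 3*(-1/3) = -1)
r = -14 (r = -15 + 1 = -14)
F(p, Y) = -14
(6906 + 34166)/(F(n(2), 201) + 25391) = (6906 + 34166)/(-14 + 25391) = 41072/25377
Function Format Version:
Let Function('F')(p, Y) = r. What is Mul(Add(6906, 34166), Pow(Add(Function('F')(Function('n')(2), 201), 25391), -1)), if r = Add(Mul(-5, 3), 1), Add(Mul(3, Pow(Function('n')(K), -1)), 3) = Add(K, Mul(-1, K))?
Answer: Rational(41072, 25377) ≈ 1.6185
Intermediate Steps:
Function('n')(K) = -1 (Function('n')(K) = Mul(3, Pow(Add(-3, Add(K, Mul(-1, K))), -1)) = Mul(3, Pow(Add(-3, 0), -1)) = Mul(3, Pow(-3, -1)) = Mul(3, Rational(-1, 3)) = -1)
r = -14 (r = Add(-15, 1) = -14)
Function('F')(p, Y) = -14
Mul(Add(6906, 34166), Pow(Add(Function('F')(Function('n')(2), 201), 25391), -1)) = Mul(Add(6906, 34166), Pow(Add(-14, 25391), -1)) = Mul(41072, Pow(25377, -1)) = Mul(41072, Rational(1, 25377)) = Rational(41072, 25377)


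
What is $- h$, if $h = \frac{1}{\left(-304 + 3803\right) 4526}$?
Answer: $- \frac{1}{15836474} \approx -6.3145 \cdot 10^{-8}$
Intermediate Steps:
$h = \frac{1}{15836474}$ ($h = \frac{1}{3499} \cdot \frac{1}{4526} = \frac{1}{15836474} \approx 6.3145 \cdot 10^{-8}$)
$- h = \left(-1\right) \frac{1}{15836474} = - \frac{1}{15836474}$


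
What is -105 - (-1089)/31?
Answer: -2166/31 ≈ -69.871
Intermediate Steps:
-105 - (-1089)/31 = -105 - 9*(-121/31) = -105 + 1089/31 = -2166/31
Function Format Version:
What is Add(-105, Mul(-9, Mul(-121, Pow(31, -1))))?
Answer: Rational(-2166, 31) ≈ -69.871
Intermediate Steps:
Add(-105, Mul(-9, Mul(-121, Pow(31, -1)))) = Add(-105, Mul(-9, Mul(-121, Rational(1, 31)))) = Add(-105, Mul(-9, Rational(-121, 31))) = Add(-105, Rational(1089, 31)) = Rational(-2166, 31)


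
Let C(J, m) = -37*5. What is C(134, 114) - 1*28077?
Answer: -28262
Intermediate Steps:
C(J, m) = -185
C(134, 114) - 1*28077 = -185 - 1*28077 = -185 - 28077 = -28262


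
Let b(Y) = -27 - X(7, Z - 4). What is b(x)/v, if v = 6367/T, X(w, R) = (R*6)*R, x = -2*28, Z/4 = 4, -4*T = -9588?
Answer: -2135727/6367 ≈ -335.44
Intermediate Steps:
T = 2397 (T = -¼*(-9588) = 2397)
Z = 16 (Z = 4*4 = 16)
x = -56
X(w, R) = 6*R² (X(w, R) = (6*R)*R = 6*R²)
v = 6367/2397 ≈ 2.6562
b(Y) = -891 (b(Y) = -27 - 6*(16 - 4)² = -27 - 6*12² = -27 - 6*144 = -27 - 1*864 = -27 - 864 = -891)
b(x)/v = -891/6367/2397 = -891*2397/6367 = -2135727/6367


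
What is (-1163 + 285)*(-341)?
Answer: 299398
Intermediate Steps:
(-1163 + 285)*(-341) = -878*(-341) = 299398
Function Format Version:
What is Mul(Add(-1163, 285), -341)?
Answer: 299398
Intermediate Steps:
Mul(Add(-1163, 285), -341) = Mul(-878, -341) = 299398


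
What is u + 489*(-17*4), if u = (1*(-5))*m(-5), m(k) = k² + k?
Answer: -33352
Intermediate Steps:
m(k) = k + k²
u = -100 (u = (1*(-5))*(-5*(1 - 5)) = -(-25)*(-4) = -5*20 = -100)
u + 489*(-17*4) = -100 + 489*(-17*4) = -100 + 489*(-68) = -100 - 33252 = -33352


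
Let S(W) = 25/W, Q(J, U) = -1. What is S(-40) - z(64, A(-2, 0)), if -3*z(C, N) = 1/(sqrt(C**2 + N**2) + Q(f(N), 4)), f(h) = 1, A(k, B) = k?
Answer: -61477/98376 + 10*sqrt(41)/12297 ≈ -0.61971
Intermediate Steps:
z(C, N) = -1/(3*(-1 + sqrt(C**2 + N**2))) (z(C, N) = -1/(3*(sqrt(C**2 + N**2) - 1)) = -1/(3*(-1 + sqrt(C**2 + N**2))))
S(-40) - z(64, A(-2, 0)) = 25/(-40) - (-1)/(-3 + 3*sqrt(64**2 + (-2)**2)) = 25*(-1/40) - (-1)/(-3 + 3*sqrt(4096 + 4)) = -5/8 - (-1)/(-3 + 3*sqrt(4100)) = -5/8 - (-1)/(-3 + 3*(10*sqrt(41))) = -5/8 - (-1)/(-3 + 30*sqrt(41)) = -5/8 + 1/(-3 + 30*sqrt(41))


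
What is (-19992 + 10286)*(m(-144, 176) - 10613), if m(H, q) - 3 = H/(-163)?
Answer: 16784449916/163 ≈ 1.0297e+8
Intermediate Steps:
m(H, q) = 3 - H/163 (m(H, q) = 3 + H/(-163) = 3 + H*(-1/163) = 3 - H/163)
(-19992 + 10286)*(m(-144, 176) - 10613) = (-19992 + 10286)*((3 - 1/163*(-144)) - 10613) = -9706*((3 + 144/163) - 10613) = -9706*(633/163 - 10613) = -9706*(-1729286/163) = 16784449916/163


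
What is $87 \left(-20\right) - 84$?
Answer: $-1824$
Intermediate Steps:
$87 \left(-20\right) - 84 = -1740 - 84 = -1824$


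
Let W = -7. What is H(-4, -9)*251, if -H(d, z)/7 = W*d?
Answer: -49196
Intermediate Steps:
H(d, z) = 49*d (H(d, z) = -(-49)*d = 49*d)
H(-4, -9)*251 = (49*(-4))*251 = -196*251 = -49196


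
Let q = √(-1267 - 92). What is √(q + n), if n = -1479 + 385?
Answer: √(-1094 + 3*I*√151) ≈ 0.5572 + 33.08*I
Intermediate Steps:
n = -1094
q = 3*I*√151 (q = √(-1359) = 3*I*√151 ≈ 36.865*I)
√(q + n) = √(3*I*√151 - 1094) = √(-1094 + 3*I*√151)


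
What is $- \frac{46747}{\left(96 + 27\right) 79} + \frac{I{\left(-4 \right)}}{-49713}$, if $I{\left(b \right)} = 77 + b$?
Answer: $- \frac{10614808}{2205759} \approx -4.8123$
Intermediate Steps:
$- \frac{46747}{\left(96 + 27\right) 79} + \frac{I{\left(-4 \right)}}{-49713} = - \frac{46747}{\left(96 + 27\right) 79} + \frac{77 - 4}{-49713} = - \frac{46747}{123 \cdot 79} + 73 \left(- \frac{1}{49713}\right) = - \frac{46747}{9717} - \frac{1}{681} = - \frac{10614808}{2205759}$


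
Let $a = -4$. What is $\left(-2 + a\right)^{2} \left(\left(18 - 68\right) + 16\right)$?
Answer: $-1224$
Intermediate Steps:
$\left(-2 + a\right)^{2} \left(\left(18 - 68\right) + 16\right) = \left(-2 - 4\right)^{2} \left(\left(18 - 68\right) + 16\right) = \left(-6\right)^{2} \left(-50 + 16\right) = 36 \left(-34\right) = -1224$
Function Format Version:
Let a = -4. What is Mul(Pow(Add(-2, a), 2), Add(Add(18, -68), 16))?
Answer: -1224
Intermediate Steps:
Mul(Pow(Add(-2, a), 2), Add(Add(18, -68), 16)) = Mul(Pow(Add(-2, -4), 2), Add(Add(18, -68), 16)) = Mul(Pow(-6, 2), Add(-50, 16)) = Mul(36, -34) = -1224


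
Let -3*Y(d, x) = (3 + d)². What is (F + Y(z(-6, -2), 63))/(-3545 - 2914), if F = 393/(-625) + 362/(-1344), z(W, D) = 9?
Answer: 20537221/2712780000 ≈ 0.0075705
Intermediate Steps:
Y(d, x) = -(3 + d)²/3
F = -377221/420000 (F = 393*(-1/625) + 362*(-1/1344) = -393/625 - 181/672 = -377221/420000 ≈ -0.89815)
(F + Y(z(-6, -2), 63))/(-3545 - 2914) = (-377221/420000 - (3 + 9)²/3)/(-3545 - 2914) = (-377221/420000 - ⅓*12²)/(-6459) = (-377221/420000 - ⅓*144)*(-1/6459) = (-377221/420000 - 48)*(-1/6459) = -20537221/420000*(-1/6459) = 20537221/2712780000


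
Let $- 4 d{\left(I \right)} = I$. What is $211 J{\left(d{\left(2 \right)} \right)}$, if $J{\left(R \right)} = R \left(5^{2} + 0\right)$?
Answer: $- \frac{5275}{2} \approx -2637.5$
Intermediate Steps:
$d{\left(I \right)} = - \frac{I}{4}$
$J{\left(R \right)} = 25 R$ ($J{\left(R \right)} = R \left(25 + 0\right) = R 25 = 25 R$)
$211 J{\left(d{\left(2 \right)} \right)} = 211 \cdot 25 \left(\left(- \frac{1}{4}\right) 2\right) = 211 \cdot 25 \left(- \frac{1}{2}\right) = 211 \left(- \frac{25}{2}\right) = - \frac{5275}{2}$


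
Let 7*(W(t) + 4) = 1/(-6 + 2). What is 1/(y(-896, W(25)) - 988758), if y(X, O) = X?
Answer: -1/989654 ≈ -1.0105e-6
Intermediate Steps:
W(t) = -113/28 (W(t) = -4 + 1/(7*(-6 + 2)) = -4 + (⅐)/(-4) = -4 + (⅐)*(-¼) = -4 - 1/28 = -113/28)
1/(y(-896, W(25)) - 988758) = 1/(-896 - 988758) = 1/(-989654) = -1/989654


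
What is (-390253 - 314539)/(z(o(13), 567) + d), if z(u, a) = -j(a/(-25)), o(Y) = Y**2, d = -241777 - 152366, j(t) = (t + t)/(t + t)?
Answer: 88099/49268 ≈ 1.7882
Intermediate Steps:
j(t) = 1 (j(t) = (2*t)/((2*t)) = (2*t)*(1/(2*t)) = 1)
d = -394143
z(u, a) = -1 (z(u, a) = -1*1 = -1)
(-390253 - 314539)/(z(o(13), 567) + d) = (-390253 - 314539)/(-1 - 394143) = -704792/(-394144) = -704792*(-1/394144) = 88099/49268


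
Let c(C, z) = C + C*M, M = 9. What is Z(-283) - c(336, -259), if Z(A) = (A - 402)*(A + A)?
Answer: 384350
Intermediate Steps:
Z(A) = 2*A*(-402 + A) (Z(A) = (-402 + A)*(2*A) = 2*A*(-402 + A))
c(C, z) = 10*C (c(C, z) = C + C*9 = C + 9*C = 10*C)
Z(-283) - c(336, -259) = 2*(-283)*(-402 - 283) - 10*336 = 2*(-283)*(-685) - 1*3360 = 387710 - 3360 = 384350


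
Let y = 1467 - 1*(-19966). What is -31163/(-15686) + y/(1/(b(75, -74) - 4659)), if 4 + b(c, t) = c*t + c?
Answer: -309852334371/1426 ≈ -2.1729e+8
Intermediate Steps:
b(c, t) = -4 + c + c*t (b(c, t) = -4 + (c*t + c) = -4 + (c + c*t) = -4 + c + c*t)
y = 21433 (y = 1467 + 19966 = 21433)
-31163/(-15686) + y/(1/(b(75, -74) - 4659)) = -31163/(-15686) + 21433/(1/((-4 + 75 + 75*(-74)) - 4659)) = -31163*(-1/15686) + 21433/(1/((-4 + 75 - 5550) - 4659)) = 2833/1426 + 21433/(1/(-5479 - 4659)) = 2833/1426 + 21433/(1/(-10138)) = 2833/1426 + 21433/(-1/10138) = 2833/1426 + 21433*(-10138) = 2833/1426 - 217287754 = -309852334371/1426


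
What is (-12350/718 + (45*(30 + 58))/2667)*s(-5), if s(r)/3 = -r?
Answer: -75235425/319151 ≈ -235.74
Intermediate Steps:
s(r) = -3*r (s(r) = 3*(-r) = -3*r)
(-12350/718 + (45*(30 + 58))/2667)*s(-5) = (-12350/718 + (45*(30 + 58))/2667)*(-3*(-5)) = (-12350*1/718 + (45*88)*(1/2667))*15 = (-6175/359 + 3960*(1/2667))*15 = (-6175/359 + 1320/889)*15 = -5015695/319151*15 = -75235425/319151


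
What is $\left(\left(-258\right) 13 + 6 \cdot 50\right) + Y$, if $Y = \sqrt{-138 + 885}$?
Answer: $-3054 + 3 \sqrt{83} \approx -3026.7$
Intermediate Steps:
$Y = 3 \sqrt{83}$ ($Y = \sqrt{747} = 3 \sqrt{83} \approx 27.331$)
$\left(\left(-258\right) 13 + 6 \cdot 50\right) + Y = \left(\left(-258\right) 13 + 6 \cdot 50\right) + 3 \sqrt{83} = \left(-3354 + 300\right) + 3 \sqrt{83} = -3054 + 3 \sqrt{83}$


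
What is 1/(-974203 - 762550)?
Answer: -1/1736753 ≈ -5.7579e-7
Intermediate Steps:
1/(-974203 - 762550) = 1/(-1736753) = -1/1736753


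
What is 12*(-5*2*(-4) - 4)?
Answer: 432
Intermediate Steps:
12*(-5*2*(-4) - 4) = 12*(-10*(-4) - 4) = 12*(40 - 4) = 12*36 = 432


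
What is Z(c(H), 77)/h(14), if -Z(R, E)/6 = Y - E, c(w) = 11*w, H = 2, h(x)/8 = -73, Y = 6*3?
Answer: -177/292 ≈ -0.60616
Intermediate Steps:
Y = 18
h(x) = -584 (h(x) = 8*(-73) = -584)
Z(R, E) = -108 + 6*E (Z(R, E) = -6*(18 - E) = -108 + 6*E)
Z(c(H), 77)/h(14) = (-108 + 6*77)/(-584) = (-108 + 462)*(-1/584) = 354*(-1/584) = -177/292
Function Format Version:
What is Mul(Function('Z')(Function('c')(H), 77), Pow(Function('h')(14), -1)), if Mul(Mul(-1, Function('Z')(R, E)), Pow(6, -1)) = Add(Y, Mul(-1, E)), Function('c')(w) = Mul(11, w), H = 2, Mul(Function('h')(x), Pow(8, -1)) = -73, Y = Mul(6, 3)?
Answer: Rational(-177, 292) ≈ -0.60616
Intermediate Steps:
Y = 18
Function('h')(x) = -584 (Function('h')(x) = Mul(8, -73) = -584)
Function('Z')(R, E) = Add(-108, Mul(6, E)) (Function('Z')(R, E) = Mul(-6, Add(18, Mul(-1, E))) = Add(-108, Mul(6, E)))
Mul(Function('Z')(Function('c')(H), 77), Pow(Function('h')(14), -1)) = Mul(Add(-108, Mul(6, 77)), Pow(-584, -1)) = Mul(Add(-108, 462), Rational(-1, 584)) = Mul(354, Rational(-1, 584)) = Rational(-177, 292)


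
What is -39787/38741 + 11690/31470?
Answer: -79921460/121917927 ≈ -0.65553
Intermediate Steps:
-39787/38741 + 11690/31470 = -39787*1/38741 + 11690*(1/31470) = -39787/38741 + 1169/3147 = -79921460/121917927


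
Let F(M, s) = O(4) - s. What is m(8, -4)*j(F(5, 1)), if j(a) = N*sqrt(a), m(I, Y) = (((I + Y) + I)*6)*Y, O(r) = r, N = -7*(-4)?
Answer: -8064*sqrt(3) ≈ -13967.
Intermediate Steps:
N = 28
m(I, Y) = Y*(6*Y + 12*I) (m(I, Y) = ((Y + 2*I)*6)*Y = (6*Y + 12*I)*Y = Y*(6*Y + 12*I))
F(M, s) = 4 - s
j(a) = 28*sqrt(a)
m(8, -4)*j(F(5, 1)) = (6*(-4)*(-4 + 2*8))*(28*sqrt(4 - 1*1)) = (6*(-4)*(-4 + 16))*(28*sqrt(4 - 1)) = (6*(-4)*12)*(28*sqrt(3)) = -8064*sqrt(3)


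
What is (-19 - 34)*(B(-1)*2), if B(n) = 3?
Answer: -318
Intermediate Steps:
(-19 - 34)*(B(-1)*2) = (-19 - 34)*(3*2) = -53*6 = -318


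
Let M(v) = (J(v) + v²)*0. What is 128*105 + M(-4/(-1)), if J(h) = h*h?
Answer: 13440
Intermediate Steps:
J(h) = h²
M(v) = 0 (M(v) = (v² + v²)*0 = (2*v²)*0 = 0)
128*105 + M(-4/(-1)) = 128*105 + 0 = 13440 + 0 = 13440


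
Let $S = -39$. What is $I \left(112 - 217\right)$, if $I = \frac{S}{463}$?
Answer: $\frac{4095}{463} \approx 8.8445$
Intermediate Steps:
$I = - \frac{39}{463} \approx -0.084233$
$I \left(112 - 217\right) = - \frac{39 \left(112 - 217\right)}{463} = \left(- \frac{39}{463}\right) \left(-105\right) = \frac{4095}{463}$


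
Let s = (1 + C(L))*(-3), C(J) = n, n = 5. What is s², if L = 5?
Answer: 324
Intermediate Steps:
C(J) = 5
s = -18 (s = (1 + 5)*(-3) = 6*(-3) = -18)
s² = (-18)² = 324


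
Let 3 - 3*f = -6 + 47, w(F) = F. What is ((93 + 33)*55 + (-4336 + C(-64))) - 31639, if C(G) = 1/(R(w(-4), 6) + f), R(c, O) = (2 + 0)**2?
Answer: -755173/26 ≈ -29045.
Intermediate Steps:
R(c, O) = 4 (R(c, O) = 2**2 = 4)
f = -38/3 (f = 1 - (-6 + 47)/3 = 1 - 1/3*41 = 1 - 41/3 = -38/3 ≈ -12.667)
C(G) = -3/26 (C(G) = 1/(4 - 38/3) = 1/(-26/3) = -3/26)
((93 + 33)*55 + (-4336 + C(-64))) - 31639 = ((93 + 33)*55 + (-4336 - 3/26)) - 31639 = (126*55 - 112739/26) - 31639 = (6930 - 112739/26) - 31639 = 67441/26 - 31639 = -755173/26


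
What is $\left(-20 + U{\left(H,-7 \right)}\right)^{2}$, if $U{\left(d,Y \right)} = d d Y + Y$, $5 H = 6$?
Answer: $\frac{859329}{625} \approx 1374.9$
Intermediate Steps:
$H = \frac{6}{5}$ ($H = \frac{1}{5} \cdot 6 = \frac{6}{5} \approx 1.2$)
$U{\left(d,Y \right)} = Y + Y d^{2}$ ($U{\left(d,Y \right)} = d^{2} Y + Y = Y d^{2} + Y = Y + Y d^{2}$)
$\left(-20 + U{\left(H,-7 \right)}\right)^{2} = \left(-20 - 7 \left(1 + \left(\frac{6}{5}\right)^{2}\right)\right)^{2} = \left(-20 - 7 \left(1 + \frac{36}{25}\right)\right)^{2} = \left(-20 - \frac{427}{25}\right)^{2} = \left(- \frac{927}{25}\right)^{2} = \frac{859329}{625}$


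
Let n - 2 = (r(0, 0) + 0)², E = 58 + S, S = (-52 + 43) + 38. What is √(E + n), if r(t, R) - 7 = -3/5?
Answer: 57/5 ≈ 11.400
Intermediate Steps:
r(t, R) = 32/5 (r(t, R) = 7 - 3/5 = 7 - 3*⅕ = 7 - ⅗ = 32/5)
S = 29 (S = -9 + 38 = 29)
E = 87 (E = 58 + 29 = 87)
n = 1074/25 (n = 2 + (32/5 + 0)² = 2 + (32/5)² = 2 + 1024/25 = 1074/25 ≈ 42.960)
√(E + n) = √(87 + 1074/25) = √(3249/25) = 57/5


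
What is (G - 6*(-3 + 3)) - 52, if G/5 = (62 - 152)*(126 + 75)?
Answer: -90502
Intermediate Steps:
G = -90450 (G = 5*((62 - 152)*(126 + 75)) = 5*(-90*201) = 5*(-18090) = -90450)
(G - 6*(-3 + 3)) - 52 = (-90450 - 6*(-3 + 3)) - 52 = (-90450 - 6*0) - 52 = (-90450 + 0) - 52 = -90450 - 52 = -90502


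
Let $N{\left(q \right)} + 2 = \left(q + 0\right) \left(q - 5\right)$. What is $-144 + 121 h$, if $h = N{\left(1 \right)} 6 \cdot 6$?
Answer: $-26280$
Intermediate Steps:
$N{\left(q \right)} = -2 + q \left(-5 + q\right)$ ($N{\left(q \right)} = -2 + \left(q + 0\right) \left(q - 5\right) = -2 + q \left(-5 + q\right)$)
$h = -216$ ($h = \left(-2 + 1^{2} - 5\right) 6 \cdot 6 = \left(-2 + 1 - 5\right) 6 \cdot 6 = \left(-6\right) 6 \cdot 6 = \left(-36\right) 6 = -216$)
$-144 + 121 h = -144 + 121 \left(-216\right) = -144 - 26136 = -26280$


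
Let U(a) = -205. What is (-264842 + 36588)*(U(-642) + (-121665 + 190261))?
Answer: -15610519314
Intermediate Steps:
(-264842 + 36588)*(U(-642) + (-121665 + 190261)) = (-264842 + 36588)*(-205 + (-121665 + 190261)) = -228254*(-205 + 68596) = -228254*68391 = -15610519314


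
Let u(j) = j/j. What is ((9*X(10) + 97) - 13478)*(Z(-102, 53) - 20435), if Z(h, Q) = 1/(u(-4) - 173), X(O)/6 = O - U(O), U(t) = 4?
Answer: 45893017797/172 ≈ 2.6682e+8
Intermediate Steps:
u(j) = 1
X(O) = -24 + 6*O (X(O) = 6*(O - 1*4) = 6*(O - 4) = 6*(-4 + O) = -24 + 6*O)
Z(h, Q) = -1/172 (Z(h, Q) = 1/(1 - 173) = 1/(-172) = -1/172)
((9*X(10) + 97) - 13478)*(Z(-102, 53) - 20435) = ((9*(-24 + 6*10) + 97) - 13478)*(-1/172 - 20435) = ((9*(-24 + 60) + 97) - 13478)*(-3514821/172) = ((9*36 + 97) - 13478)*(-3514821/172) = ((324 + 97) - 13478)*(-3514821/172) = (421 - 13478)*(-3514821/172) = -13057*(-3514821/172) = 45893017797/172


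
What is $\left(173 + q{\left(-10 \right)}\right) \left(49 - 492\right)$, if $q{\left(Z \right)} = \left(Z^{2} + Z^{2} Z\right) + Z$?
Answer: $326491$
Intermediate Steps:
$q{\left(Z \right)} = Z + Z^{2} + Z^{3}$ ($q{\left(Z \right)} = \left(Z^{2} + Z^{3}\right) + Z = Z + Z^{2} + Z^{3}$)
$\left(173 + q{\left(-10 \right)}\right) \left(49 - 492\right) = \left(173 - 10 \left(1 - 10 + \left(-10\right)^{2}\right)\right) \left(49 - 492\right) = \left(173 - 10 \left(1 - 10 + 100\right)\right) \left(-443\right) = \left(173 - 910\right) \left(-443\right) = \left(-737\right) \left(-443\right) = 326491$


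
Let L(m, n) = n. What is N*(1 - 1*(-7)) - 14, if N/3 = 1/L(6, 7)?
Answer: -74/7 ≈ -10.571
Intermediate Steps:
N = 3/7 (N = 3*(1/7) = 3*(1*(⅐)) = 3*(⅐) = 3/7 ≈ 0.42857)
N*(1 - 1*(-7)) - 14 = 3*(1 - 1*(-7))/7 - 14 = 3*(1 + 7)/7 - 14 = (3/7)*8 - 14 = 24/7 - 14 = -74/7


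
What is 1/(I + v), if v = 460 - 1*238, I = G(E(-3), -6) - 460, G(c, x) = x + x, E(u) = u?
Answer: -1/250 ≈ -0.0040000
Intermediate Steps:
G(c, x) = 2*x
I = -472 (I = 2*(-6) - 460 = -12 - 460 = -472)
v = 222 (v = 460 - 238 = 222)
1/(I + v) = 1/(-472 + 222) = 1/(-250) = -1/250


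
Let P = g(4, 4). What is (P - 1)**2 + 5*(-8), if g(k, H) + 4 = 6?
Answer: -39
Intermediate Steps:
g(k, H) = 2 (g(k, H) = -4 + 6 = 2)
P = 2
(P - 1)**2 + 5*(-8) = (2 - 1)**2 + 5*(-8) = 1**2 - 40 = 1 - 40 = -39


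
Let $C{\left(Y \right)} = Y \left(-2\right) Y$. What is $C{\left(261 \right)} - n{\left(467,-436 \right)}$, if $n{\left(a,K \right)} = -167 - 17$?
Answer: $-136058$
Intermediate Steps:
$n{\left(a,K \right)} = -184$ ($n{\left(a,K \right)} = -167 - 17 = -184$)
$C{\left(Y \right)} = - 2 Y^{2}$ ($C{\left(Y \right)} = - 2 Y Y = - 2 Y^{2}$)
$C{\left(261 \right)} - n{\left(467,-436 \right)} = - 2 \cdot 261^{2} - -184 = \left(-2\right) 68121 + 184 = -136242 + 184 = -136058$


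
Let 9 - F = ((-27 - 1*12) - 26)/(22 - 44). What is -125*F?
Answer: -16625/22 ≈ -755.68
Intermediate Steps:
F = 133/22 (F = 9 - ((-27 - 1*12) - 26)/(22 - 44) = 9 - ((-27 - 12) - 26)/(-22) = 9 - (-39 - 26)*(-1)/22 = 9 - (-65)*(-1)/22 = 9 - 1*65/22 = 9 - 65/22 = 133/22 ≈ 6.0455)
-125*F = -125*133/22 = -16625/22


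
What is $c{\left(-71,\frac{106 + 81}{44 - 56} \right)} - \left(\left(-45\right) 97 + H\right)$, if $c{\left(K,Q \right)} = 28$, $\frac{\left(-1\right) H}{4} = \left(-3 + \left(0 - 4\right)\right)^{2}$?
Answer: $4589$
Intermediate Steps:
$H = -196$ ($H = - 4 \left(-3 + \left(0 - 4\right)\right)^{2} = - 4 \left(-3 - 4\right)^{2} = - 4 \left(-7\right)^{2} = \left(-4\right) 49 = -196$)
$c{\left(-71,\frac{106 + 81}{44 - 56} \right)} - \left(\left(-45\right) 97 + H\right) = 28 - \left(\left(-45\right) 97 - 196\right) = 28 - \left(-4365 - 196\right) = 28 - -4561 = 28 + 4561 = 4589$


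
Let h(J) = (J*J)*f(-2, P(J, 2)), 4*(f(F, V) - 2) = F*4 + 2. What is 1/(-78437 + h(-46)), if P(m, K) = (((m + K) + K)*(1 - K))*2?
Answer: -1/77379 ≈ -1.2923e-5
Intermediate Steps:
P(m, K) = 2*(1 - K)*(m + 2*K) (P(m, K) = (((K + m) + K)*(1 - K))*2 = ((m + 2*K)*(1 - K))*2 = ((1 - K)*(m + 2*K))*2 = 2*(1 - K)*(m + 2*K))
f(F, V) = 5/2 + F (f(F, V) = 2 + (F*4 + 2)/4 = 2 + (4*F + 2)/4 = 2 + (2 + 4*F)/4 = 2 + (½ + F) = 5/2 + F)
h(J) = J²/2 (h(J) = (J*J)*(5/2 - 2) = J²*(½) = J²/2)
1/(-78437 + h(-46)) = 1/(-78437 + (½)*(-46)²) = 1/(-78437 + (½)*2116) = 1/(-78437 + 1058) = 1/(-77379) = -1/77379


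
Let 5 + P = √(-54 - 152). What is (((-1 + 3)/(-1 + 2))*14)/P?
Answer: -20/33 - 4*I*√206/33 ≈ -0.60606 - 1.7397*I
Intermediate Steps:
P = -5 + I*√206 (P = -5 + √(-54 - 152) = -5 + √(-206) = -5 + I*√206 ≈ -5.0 + 14.353*I)
(((-1 + 3)/(-1 + 2))*14)/P = (((-1 + 3)/(-1 + 2))*14)/(-5 + I*√206) = ((2/1)*14)/(-5 + I*√206) = ((2*1)*14)/(-5 + I*√206) = (2*14)/(-5 + I*√206) = 28/(-5 + I*√206)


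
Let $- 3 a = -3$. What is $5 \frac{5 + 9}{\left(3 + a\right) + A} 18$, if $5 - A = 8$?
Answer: $1260$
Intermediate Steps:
$A = -3$ ($A = 5 - 8 = -3$)
$a = 1$ ($a = \left(- \frac{1}{3}\right) \left(-3\right) = 1$)
$5 \frac{5 + 9}{\left(3 + a\right) + A} 18 = 5 \frac{5 + 9}{\left(3 + 1\right) - 3} \cdot 18 = 5 \frac{14}{4 - 3} \cdot 18 = 5 \cdot \frac{14}{1} \cdot 18 = 5 \cdot 14 \cdot 1 \cdot 18 = 5 \cdot 14 \cdot 18 = 70 \cdot 18 = 1260$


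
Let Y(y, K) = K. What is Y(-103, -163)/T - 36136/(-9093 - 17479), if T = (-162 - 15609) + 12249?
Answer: 32900557/23396646 ≈ 1.4062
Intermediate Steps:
T = -3522 (T = -15771 + 12249 = -3522)
Y(-103, -163)/T - 36136/(-9093 - 17479) = -163/(-3522) - 36136/(-9093 - 17479) = -163*(-1/3522) - 36136/(-26572) = 163/3522 - 36136*(-1/26572) = 163/3522 + 9034/6643 = 32900557/23396646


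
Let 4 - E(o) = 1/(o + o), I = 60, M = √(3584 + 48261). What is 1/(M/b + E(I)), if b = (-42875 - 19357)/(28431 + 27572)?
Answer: -96618836130/1015885207228729 - 21782366850*√51845/1015885207228729 ≈ -0.0049773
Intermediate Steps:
M = √51845 ≈ 227.70
b = -62232/56003 ≈ -1.1112
E(o) = 4 - 1/(2*o) (E(o) = 4 - 1/(o + o) = 4 - 1/(2*o))
1/(M/b + E(I)) = 1/(√51845/(-62232/56003) + (4 - ½/60)) = 1/(√51845*(-56003/62232) + (4 - ½*1/60)) = 1/(-56003*√51845/62232 + (4 - 1/120)) = 1/(-56003*√51845/62232 + 479/120) = 1/(479/120 - 56003*√51845/62232)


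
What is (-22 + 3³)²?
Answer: 25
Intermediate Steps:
(-22 + 3³)² = (-22 + 27)² = 5² = 25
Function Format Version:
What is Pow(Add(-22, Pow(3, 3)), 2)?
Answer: 25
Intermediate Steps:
Pow(Add(-22, Pow(3, 3)), 2) = Pow(Add(-22, 27), 2) = Pow(5, 2) = 25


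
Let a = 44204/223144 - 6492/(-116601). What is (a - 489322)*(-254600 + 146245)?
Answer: 114960783819838442265/2168234462 ≈ 5.3020e+10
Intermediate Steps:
a = 550240121/2168234462 (a = 44204*(1/223144) - 6492*(-1/116601) = 11051/55786 + 2164/38867 = 550240121/2168234462 ≈ 0.25377)
(a - 489322)*(-254600 + 146245) = (550240121/2168234462 - 489322)*(-254600 + 146245) = -1060964273174643/2168234462*(-108355) = 114960783819838442265/2168234462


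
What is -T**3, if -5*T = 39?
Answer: 59319/125 ≈ 474.55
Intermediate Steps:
T = -39/5 (T = -1/5*39 = -39/5 ≈ -7.8000)
-T**3 = -(-39/5)**3 = -1*(-59319/125) = 59319/125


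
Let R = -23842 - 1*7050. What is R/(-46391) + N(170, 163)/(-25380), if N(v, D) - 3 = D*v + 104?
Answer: -506419487/1177403580 ≈ -0.43012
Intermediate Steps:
R = -30892 (R = -23842 - 7050 = -30892)
N(v, D) = 107 + D*v (N(v, D) = 3 + (D*v + 104) = 3 + (104 + D*v) = 107 + D*v)
R/(-46391) + N(170, 163)/(-25380) = -30892/(-46391) + (107 + 163*170)/(-25380) = -30892*(-1/46391) + (107 + 27710)*(-1/25380) = 30892/46391 + 27817*(-1/25380) = 30892/46391 - 27817/25380 = -506419487/1177403580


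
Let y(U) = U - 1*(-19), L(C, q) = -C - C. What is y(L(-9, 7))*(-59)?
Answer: -2183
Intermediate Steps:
L(C, q) = -2*C
y(U) = 19 + U (y(U) = U + 19 = 19 + U)
y(L(-9, 7))*(-59) = (19 - 2*(-9))*(-59) = (19 + 18)*(-59) = 37*(-59) = -2183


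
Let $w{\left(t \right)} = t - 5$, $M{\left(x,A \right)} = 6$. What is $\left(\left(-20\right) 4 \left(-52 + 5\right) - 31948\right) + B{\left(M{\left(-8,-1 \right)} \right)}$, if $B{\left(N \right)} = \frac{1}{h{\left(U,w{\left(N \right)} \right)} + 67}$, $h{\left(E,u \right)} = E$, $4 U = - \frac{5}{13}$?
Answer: $- \frac{98066000}{3479} \approx -28188.0$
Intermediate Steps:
$U = - \frac{5}{52}$ ($U = \frac{\left(-5\right) \frac{1}{13}}{4} = \frac{1}{4} \left(- \frac{5}{13}\right) = - \frac{5}{52} \approx -0.096154$)
$w{\left(t \right)} = -5 + t$
$B{\left(N \right)} = \frac{52}{3479}$ ($B{\left(N \right)} = \frac{1}{- \frac{5}{52} + 67} = \frac{1}{\frac{3479}{52}} = \frac{52}{3479}$)
$\left(\left(-20\right) 4 \left(-52 + 5\right) - 31948\right) + B{\left(M{\left(-8,-1 \right)} \right)} = \left(\left(-20\right) 4 \left(-52 + 5\right) - 31948\right) + \frac{52}{3479} = \left(\left(-80\right) \left(-47\right) - 31948\right) + \frac{52}{3479} = \left(3760 - 31948\right) + \frac{52}{3479} = -28188 + \frac{52}{3479} = - \frac{98066000}{3479}$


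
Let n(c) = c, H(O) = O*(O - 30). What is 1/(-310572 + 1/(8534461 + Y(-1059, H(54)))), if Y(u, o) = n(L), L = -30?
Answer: -8534431/2650555304531 ≈ -3.2199e-6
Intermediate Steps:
H(O) = O*(-30 + O)
Y(u, o) = -30
1/(-310572 + 1/(8534461 + Y(-1059, H(54)))) = 1/(-310572 + 1/(8534461 - 30)) = 1/(-310572 + 1/8534431) = 1/(-2650555304531/8534431) = -8534431/2650555304531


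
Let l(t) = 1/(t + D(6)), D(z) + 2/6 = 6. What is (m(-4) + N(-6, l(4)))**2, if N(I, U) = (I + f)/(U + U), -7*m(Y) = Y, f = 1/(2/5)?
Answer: 1885129/7056 ≈ 267.17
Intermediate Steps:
D(z) = 17/3 (D(z) = -1/3 + 6 = 17/3)
f = 5/2 (f = 1/(2*(1/5)) = 1/(2/5) = 5/2 ≈ 2.5000)
l(t) = 1/(17/3 + t) (l(t) = 1/(t + 17/3) = 1/(17/3 + t))
m(Y) = -Y/7
N(I, U) = (5/2 + I)/(2*U) (N(I, U) = (I + 5/2)/(U + U) = (5/2 + I)/((2*U)) = (5/2 + I)*(1/(2*U)) = (5/2 + I)/(2*U))
(m(-4) + N(-6, l(4)))**2 = (-1/7*(-4) + (5 + 2*(-6))/(4*((3/(17 + 3*4)))))**2 = (4/7 + (5 - 12)/(4*((3/(17 + 12)))))**2 = (4/7 + (1/4)*(-7)/(3/29))**2 = (4/7 + (1/4)*(29/3)*(-7))**2 = (4/7 - 203/12)**2 = (-1373/84)**2 = 1885129/7056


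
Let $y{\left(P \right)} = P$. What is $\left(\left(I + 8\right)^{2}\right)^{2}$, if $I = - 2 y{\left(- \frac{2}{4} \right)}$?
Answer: $6561$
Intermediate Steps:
$I = 1$ ($I = - 2 \left(- \frac{2}{4}\right) = - 2 \left(\left(-2\right) \frac{1}{4}\right) = \left(-2\right) \left(- \frac{1}{2}\right) = 1$)
$\left(\left(I + 8\right)^{2}\right)^{2} = \left(\left(1 + 8\right)^{2}\right)^{2} = \left(9^{2}\right)^{2} = 81^{2} = 6561$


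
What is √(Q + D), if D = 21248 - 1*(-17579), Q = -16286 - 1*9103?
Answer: √13438 ≈ 115.92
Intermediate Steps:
Q = -25389 (Q = -16286 - 9103 = -25389)
D = 38827 (D = 21248 + 17579 = 38827)
√(Q + D) = √(-25389 + 38827) = √13438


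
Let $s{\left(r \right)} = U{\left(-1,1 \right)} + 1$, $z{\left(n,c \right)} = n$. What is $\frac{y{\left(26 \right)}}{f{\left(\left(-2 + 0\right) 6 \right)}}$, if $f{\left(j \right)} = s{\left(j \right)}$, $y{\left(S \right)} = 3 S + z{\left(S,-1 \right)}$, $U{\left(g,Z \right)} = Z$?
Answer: $52$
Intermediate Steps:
$y{\left(S \right)} = 4 S$ ($y{\left(S \right)} = 3 S + S = 4 S$)
$s{\left(r \right)} = 2$ ($s{\left(r \right)} = 1 + 1 = 2$)
$f{\left(j \right)} = 2$
$\frac{y{\left(26 \right)}}{f{\left(\left(-2 + 0\right) 6 \right)}} = \frac{4 \cdot 26}{2} = 104 \cdot \frac{1}{2} = 52$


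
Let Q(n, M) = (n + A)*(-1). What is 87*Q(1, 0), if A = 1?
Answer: -174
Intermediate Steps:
Q(n, M) = -1 - n (Q(n, M) = (n + 1)*(-1) = (1 + n)*(-1) = -1 - n)
87*Q(1, 0) = 87*(-1 - 1*1) = 87*(-1 - 1) = 87*(-2) = -174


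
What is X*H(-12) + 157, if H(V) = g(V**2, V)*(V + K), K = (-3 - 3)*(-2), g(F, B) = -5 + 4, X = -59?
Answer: 157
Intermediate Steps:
g(F, B) = -1
K = 12 (K = -6*(-2) = 12)
H(V) = -12 - V (H(V) = -(V + 12) = -(12 + V) = -12 - V)
X*H(-12) + 157 = -59*(-12 - 1*(-12)) + 157 = -59*(-12 + 12) + 157 = -59*0 + 157 = 0 + 157 = 157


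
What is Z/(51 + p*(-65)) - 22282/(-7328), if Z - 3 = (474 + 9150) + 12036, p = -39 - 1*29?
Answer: 129184643/16381744 ≈ 7.8859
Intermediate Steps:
p = -68 (p = -39 - 29 = -68)
Z = 21663 (Z = 3 + ((474 + 9150) + 12036) = 3 + (9624 + 12036) = 3 + 21660 = 21663)
Z/(51 + p*(-65)) - 22282/(-7328) = 21663/(51 - 68*(-65)) - 22282/(-7328) = 21663/(51 + 4420) - 22282*(-1/7328) = 21663/4471 + 11141/3664 = 129184643/16381744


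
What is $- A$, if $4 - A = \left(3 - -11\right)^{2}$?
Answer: $192$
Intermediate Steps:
$A = -192$ ($A = 4 - \left(3 - -11\right)^{2} = 4 - \left(3 + 11\right)^{2} = 4 - 14^{2} = 4 - 196 = -192$)
$- A = \left(-1\right) \left(-192\right) = 192$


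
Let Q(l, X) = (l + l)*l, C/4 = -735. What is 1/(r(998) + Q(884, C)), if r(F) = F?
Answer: 1/1563910 ≈ 6.3942e-7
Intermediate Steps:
C = -2940 (C = 4*(-735) = -2940)
Q(l, X) = 2*l**2 (Q(l, X) = (2*l)*l = 2*l**2)
1/(r(998) + Q(884, C)) = 1/(998 + 2*884**2) = 1/(998 + 2*781456) = 1/(998 + 1562912) = 1/1563910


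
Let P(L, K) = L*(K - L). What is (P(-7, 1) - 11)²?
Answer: 4489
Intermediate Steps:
(P(-7, 1) - 11)² = (-7*(1 - 1*(-7)) - 11)² = (-7*(1 + 7) - 11)² = (-7*8 - 11)² = (-56 - 11)² = (-67)² = 4489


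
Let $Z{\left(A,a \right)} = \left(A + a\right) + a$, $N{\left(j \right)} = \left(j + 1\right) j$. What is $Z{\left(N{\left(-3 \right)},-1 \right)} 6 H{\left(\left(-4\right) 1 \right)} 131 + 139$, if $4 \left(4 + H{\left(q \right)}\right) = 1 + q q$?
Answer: $925$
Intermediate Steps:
$N{\left(j \right)} = j \left(1 + j\right)$ ($N{\left(j \right)} = \left(1 + j\right) j = j \left(1 + j\right)$)
$H{\left(q \right)} = - \frac{15}{4} + \frac{q^{2}}{4}$ ($H{\left(q \right)} = -4 + \frac{1 + q q}{4} = -4 + \frac{1 + q^{2}}{4} = -4 + \left(\frac{1}{4} + \frac{q^{2}}{4}\right) = - \frac{15}{4} + \frac{q^{2}}{4}$)
$Z{\left(A,a \right)} = A + 2 a$
$Z{\left(N{\left(-3 \right)},-1 \right)} 6 H{\left(\left(-4\right) 1 \right)} 131 + 139 = \left(- 3 \left(1 - 3\right) + 2 \left(-1\right)\right) 6 \left(- \frac{15}{4} + \frac{\left(\left(-4\right) 1\right)^{2}}{4}\right) 131 + 139 = \left(\left(-3\right) \left(-2\right) - 2\right) 6 \left(- \frac{15}{4} + \frac{\left(-4\right)^{2}}{4}\right) 131 + 139 = \left(6 - 2\right) 6 \left(- \frac{15}{4} + \frac{1}{4} \cdot 16\right) 131 + 139 = 4 \cdot 6 \left(- \frac{15}{4} + 4\right) 131 + 139 = 24 \cdot \frac{1}{4} \cdot 131 + 139 = 6 \cdot 131 + 139 = 786 + 139 = 925$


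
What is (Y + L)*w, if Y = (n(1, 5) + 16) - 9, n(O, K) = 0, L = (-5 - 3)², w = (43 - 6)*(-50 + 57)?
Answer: 18389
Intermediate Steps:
w = 259 (w = 37*7 = 259)
L = 64 (L = (-8)² = 64)
Y = 7 (Y = (0 + 16) - 9 = 16 - 9 = 7)
(Y + L)*w = (7 + 64)*259 = 71*259 = 18389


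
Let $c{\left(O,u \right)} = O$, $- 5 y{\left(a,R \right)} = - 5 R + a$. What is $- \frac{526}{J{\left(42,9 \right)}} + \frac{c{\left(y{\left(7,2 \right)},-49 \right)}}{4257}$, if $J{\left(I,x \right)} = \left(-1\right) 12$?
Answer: $\frac{621997}{14190} \approx 43.833$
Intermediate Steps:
$y{\left(a,R \right)} = R - \frac{a}{5}$ ($y{\left(a,R \right)} = - \frac{- 5 R + a}{5} = - \frac{a - 5 R}{5} = R - \frac{a}{5}$)
$J{\left(I,x \right)} = -12$
$- \frac{526}{J{\left(42,9 \right)}} + \frac{c{\left(y{\left(7,2 \right)},-49 \right)}}{4257} = - \frac{526}{-12} + \frac{2 - \frac{7}{5}}{4257} = \left(-526\right) \left(- \frac{1}{12}\right) + \left(2 - \frac{7}{5}\right) \frac{1}{4257} = \frac{263}{6} + \frac{3}{5} \cdot \frac{1}{4257} = \frac{263}{6} + \frac{1}{7095} = \frac{621997}{14190}$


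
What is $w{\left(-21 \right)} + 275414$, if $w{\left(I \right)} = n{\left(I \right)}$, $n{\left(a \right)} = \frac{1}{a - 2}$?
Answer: $\frac{6334521}{23} \approx 2.7541 \cdot 10^{5}$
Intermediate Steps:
$n{\left(a \right)} = \frac{1}{-2 + a}$ ($n{\left(a \right)} = \frac{1}{a - 2} = \frac{1}{-2 + a}$)
$w{\left(I \right)} = \frac{1}{-2 + I}$
$w{\left(-21 \right)} + 275414 = \frac{1}{-2 - 21} + 275414 = \frac{1}{-23} + 275414 = - \frac{1}{23} + 275414 = \frac{6334521}{23}$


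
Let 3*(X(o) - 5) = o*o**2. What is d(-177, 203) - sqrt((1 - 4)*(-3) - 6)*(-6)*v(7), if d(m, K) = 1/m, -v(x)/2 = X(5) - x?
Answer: -1/177 - 476*sqrt(3) ≈ -824.46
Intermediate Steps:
X(o) = 5 + o**3/3 (X(o) = 5 + (o*o**2)/3 = 5 + o**3/3)
v(x) = -280/3 + 2*x (v(x) = -2*((5 + (1/3)*5**3) - x) = -2*((5 + (1/3)*125) - x) = -2*((5 + 125/3) - x) = -2*(140/3 - x) = -280/3 + 2*x)
d(-177, 203) - sqrt((1 - 4)*(-3) - 6)*(-6)*v(7) = 1/(-177) - sqrt((1 - 4)*(-3) - 6)*(-6)*(-280/3 + 2*7) = -1/177 - sqrt(-3*(-3) - 6)*(-6)*(-280/3 + 14) = -1/177 - sqrt(9 - 6)*(-6)*(-238)/3 = -1/177 - sqrt(3)*(-6)*(-238)/3 = -1/177 - (-6*sqrt(3))*(-238)/3 = -1/177 - 476*sqrt(3)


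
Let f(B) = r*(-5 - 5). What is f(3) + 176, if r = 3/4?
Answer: 337/2 ≈ 168.50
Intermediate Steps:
r = ¾ (r = 3*(¼) = ¾ ≈ 0.75000)
f(B) = -15/2 (f(B) = 3*(-5 - 5)/4 = (¾)*(-10) = -15/2)
f(3) + 176 = -15/2 + 176 = 337/2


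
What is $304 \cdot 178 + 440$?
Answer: $54552$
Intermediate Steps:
$304 \cdot 178 + 440 = 54112 + 440 = 54552$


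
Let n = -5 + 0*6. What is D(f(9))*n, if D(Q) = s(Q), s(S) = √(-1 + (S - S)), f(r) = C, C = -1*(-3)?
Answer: -5*I ≈ -5.0*I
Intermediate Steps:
C = 3
f(r) = 3
s(S) = I (s(S) = √(-1 + 0) = √(-1) = I)
D(Q) = I
n = -5 (n = -5 + 0 = -5)
D(f(9))*n = I*(-5) = -5*I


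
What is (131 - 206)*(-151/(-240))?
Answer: -755/16 ≈ -47.188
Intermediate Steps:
(131 - 206)*(-151/(-240)) = -(-11325)*(-1)/240 = -75*151/240 = -755/16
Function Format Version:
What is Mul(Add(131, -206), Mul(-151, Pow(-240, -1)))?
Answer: Rational(-755, 16) ≈ -47.188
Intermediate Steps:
Mul(Add(131, -206), Mul(-151, Pow(-240, -1))) = Mul(-75, Mul(-151, Rational(-1, 240))) = Mul(-75, Rational(151, 240)) = Rational(-755, 16)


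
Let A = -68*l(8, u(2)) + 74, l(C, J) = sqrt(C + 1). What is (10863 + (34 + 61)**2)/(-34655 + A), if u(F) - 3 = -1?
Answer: -19888/34785 ≈ -0.57174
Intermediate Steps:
u(F) = 2 (u(F) = 3 - 1 = 2)
l(C, J) = sqrt(1 + C)
A = -130 (A = -68*sqrt(1 + 8) + 74 = -68*sqrt(9) + 74 = -68*3 + 74 = -204 + 74 = -130)
(10863 + (34 + 61)**2)/(-34655 + A) = (10863 + (34 + 61)**2)/(-34655 - 130) = (10863 + 95**2)/(-34785) = (10863 + 9025)*(-1/34785) = 19888*(-1/34785) = -19888/34785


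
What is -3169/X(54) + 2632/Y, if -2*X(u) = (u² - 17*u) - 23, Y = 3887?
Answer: 29834006/7676825 ≈ 3.8862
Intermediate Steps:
X(u) = 23/2 - u²/2 + 17*u/2 (X(u) = -((u² - 17*u) - 23)/2 = -(-23 + u² - 17*u)/2 = 23/2 - u²/2 + 17*u/2)
-3169/X(54) + 2632/Y = -3169/(23/2 - ½*54² + (17/2)*54) + 2632/3887 = -3169/(23/2 - ½*2916 + 459) + 2632*(1/3887) = -3169/(23/2 - 1458 + 459) + 2632/3887 = -3169/(-1975/2) + 2632/3887 = -3169*(-2/1975) + 2632/3887 = 6338/1975 + 2632/3887 = 29834006/7676825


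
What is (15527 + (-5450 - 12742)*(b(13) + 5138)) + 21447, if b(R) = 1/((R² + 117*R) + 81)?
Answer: -165470785654/1771 ≈ -9.3433e+7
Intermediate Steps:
b(R) = 1/(81 + R² + 117*R)
(15527 + (-5450 - 12742)*(b(13) + 5138)) + 21447 = (15527 + (-5450 - 12742)*(1/(81 + 13² + 117*13) + 5138)) + 21447 = (15527 - 18192*(1/(81 + 169 + 1521) + 5138)) + 21447 = (15527 - 18192*(1/1771 + 5138)) + 21447 = (15527 - 18192*9099399/1771) + 21447 = (15527 - 165536266608/1771) + 21447 = -165508768291/1771 + 21447 = -165470785654/1771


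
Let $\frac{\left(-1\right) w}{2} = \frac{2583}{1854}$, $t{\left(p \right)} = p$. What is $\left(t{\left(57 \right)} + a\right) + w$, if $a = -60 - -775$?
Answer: $\frac{79229}{103} \approx 769.21$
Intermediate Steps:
$a = 715$ ($a = -60 + 775 = 715$)
$w = - \frac{287}{103}$ ($w = - 2 \cdot \frac{2583}{1854} = - 2 \cdot 2583 \cdot \frac{1}{1854} = \left(-2\right) \frac{287}{206} = - \frac{287}{103} \approx -2.7864$)
$\left(t{\left(57 \right)} + a\right) + w = \left(57 + 715\right) - \frac{287}{103} = 772 - \frac{287}{103} = \frac{79229}{103}$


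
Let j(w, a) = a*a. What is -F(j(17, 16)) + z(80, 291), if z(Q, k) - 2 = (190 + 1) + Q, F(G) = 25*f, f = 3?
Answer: 198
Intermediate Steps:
j(w, a) = a²
F(G) = 75 (F(G) = 25*3 = 75)
z(Q, k) = 193 + Q (z(Q, k) = 2 + ((190 + 1) + Q) = 2 + (191 + Q) = 193 + Q)
-F(j(17, 16)) + z(80, 291) = -1*75 + (193 + 80) = -75 + 273 = 198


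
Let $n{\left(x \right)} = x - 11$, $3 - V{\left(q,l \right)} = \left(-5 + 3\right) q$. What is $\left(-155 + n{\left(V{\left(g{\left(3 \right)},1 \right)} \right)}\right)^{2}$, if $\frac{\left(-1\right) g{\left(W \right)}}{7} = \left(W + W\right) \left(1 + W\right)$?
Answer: $249001$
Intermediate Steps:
$g{\left(W \right)} = - 14 W \left(1 + W\right)$ ($g{\left(W \right)} = - 7 \left(W + W\right) \left(1 + W\right) = - 7 \cdot 2 W \left(1 + W\right) = - 14 W \left(1 + W\right)$)
$V{\left(q,l \right)} = 3 + 2 q$ ($V{\left(q,l \right)} = 3 - \left(-5 + 3\right) q = 3 - - 2 q = 3 + 2 q$)
$n{\left(x \right)} = -11 + x$
$\left(-155 + n{\left(V{\left(g{\left(3 \right)},1 \right)} \right)}\right)^{2} = \left(-155 + \left(-11 + \left(3 + 2 \left(\left(-14\right) 3 \left(1 + 3\right)\right)\right)\right)\right)^{2} = \left(-155 + \left(-11 + \left(3 + 2 \left(\left(-14\right) 3 \cdot 4\right)\right)\right)\right)^{2} = \left(-155 + \left(-11 + \left(3 + 2 \left(-168\right)\right)\right)\right)^{2} = \left(-155 + \left(-11 + \left(3 - 336\right)\right)\right)^{2} = \left(-155 - 344\right)^{2} = \left(-499\right)^{2} = 249001$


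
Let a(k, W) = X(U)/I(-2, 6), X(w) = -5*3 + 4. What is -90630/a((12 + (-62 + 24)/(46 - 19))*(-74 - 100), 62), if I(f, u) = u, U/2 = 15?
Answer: 543780/11 ≈ 49435.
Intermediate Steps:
U = 30 (U = 2*15 = 30)
X(w) = -11 (X(w) = -15 + 4 = -11)
a(k, W) = -11/6
-90630/a((12 + (-62 + 24)/(46 - 19))*(-74 - 100), 62) = -90630/(-11/6) = -90630*(-6/11) = 543780/11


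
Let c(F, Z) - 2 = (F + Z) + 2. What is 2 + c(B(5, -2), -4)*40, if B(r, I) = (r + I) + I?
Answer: 42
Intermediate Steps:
B(r, I) = r + 2*I (B(r, I) = (I + r) + I = r + 2*I)
c(F, Z) = 4 + F + Z (c(F, Z) = 2 + ((F + Z) + 2) = 2 + (2 + F + Z) = 4 + F + Z)
2 + c(B(5, -2), -4)*40 = 2 + (4 + (5 + 2*(-2)) - 4)*40 = 2 + (4 + (5 - 4) - 4)*40 = 2 + (4 + 1 - 4)*40 = 2 + 1*40 = 2 + 40 = 42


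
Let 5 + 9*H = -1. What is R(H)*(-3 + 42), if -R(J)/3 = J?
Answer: 78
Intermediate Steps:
H = -⅔ (H = -5/9 + (⅑)*(-1) = -5/9 - ⅑ = -⅔ ≈ -0.66667)
R(J) = -3*J
R(H)*(-3 + 42) = (-3*(-⅔))*(-3 + 42) = 2*39 = 78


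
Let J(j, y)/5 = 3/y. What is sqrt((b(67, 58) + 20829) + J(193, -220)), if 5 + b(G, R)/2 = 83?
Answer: 3*sqrt(1128523)/22 ≈ 144.86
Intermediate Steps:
b(G, R) = 156 (b(G, R) = -10 + 2*83 = -10 + 166 = 156)
J(j, y) = 15/y (J(j, y) = 5*(3/y) = 15/y)
sqrt((b(67, 58) + 20829) + J(193, -220)) = sqrt((156 + 20829) + 15/(-220)) = sqrt(20985 + 15*(-1/220)) = sqrt(20985 - 3/44) = sqrt(923337/44) = 3*sqrt(1128523)/22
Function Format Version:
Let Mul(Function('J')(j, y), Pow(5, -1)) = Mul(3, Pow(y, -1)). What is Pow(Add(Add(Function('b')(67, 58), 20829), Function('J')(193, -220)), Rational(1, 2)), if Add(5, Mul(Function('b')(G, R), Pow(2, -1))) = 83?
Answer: Mul(Rational(3, 22), Pow(1128523, Rational(1, 2))) ≈ 144.86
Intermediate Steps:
Function('b')(G, R) = 156 (Function('b')(G, R) = Add(-10, Mul(2, 83)) = Add(-10, 166) = 156)
Function('J')(j, y) = Mul(15, Pow(y, -1)) (Function('J')(j, y) = Mul(5, Mul(3, Pow(y, -1))) = Mul(15, Pow(y, -1)))
Pow(Add(Add(Function('b')(67, 58), 20829), Function('J')(193, -220)), Rational(1, 2)) = Pow(Add(Add(156, 20829), Mul(15, Pow(-220, -1))), Rational(1, 2)) = Pow(Add(20985, Mul(15, Rational(-1, 220))), Rational(1, 2)) = Pow(Add(20985, Rational(-3, 44)), Rational(1, 2)) = Pow(Rational(923337, 44), Rational(1, 2)) = Mul(Rational(3, 22), Pow(1128523, Rational(1, 2)))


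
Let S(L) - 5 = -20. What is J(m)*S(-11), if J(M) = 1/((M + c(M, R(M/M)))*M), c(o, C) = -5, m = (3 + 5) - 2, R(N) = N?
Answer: -5/2 ≈ -2.5000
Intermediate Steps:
m = 6 (m = 8 - 2 = 6)
S(L) = -15 (S(L) = 5 - 20 = -15)
J(M) = 1/(M*(-5 + M)) (J(M) = 1/((M - 5)*M) = 1/((-5 + M)*M) = 1/(M*(-5 + M)))
J(m)*S(-11) = (1/(6*(-5 + 6)))*(-15) = ((⅙)/1)*(-15) = ((⅙)*1)*(-15) = (⅙)*(-15) = -5/2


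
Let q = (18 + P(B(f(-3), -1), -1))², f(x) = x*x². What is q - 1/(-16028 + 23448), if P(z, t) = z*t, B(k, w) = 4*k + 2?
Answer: 114089919/7420 ≈ 15376.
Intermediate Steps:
f(x) = x³
B(k, w) = 2 + 4*k
P(z, t) = t*z
q = 15376 (q = (18 - (2 + 4*(-3)³))² = (18 - (2 + 4*(-27)))² = (18 - (2 - 108))² = (18 - 1*(-106))² = (18 + 106)² = 124² = 15376)
q - 1/(-16028 + 23448) = 15376 - 1/(-16028 + 23448) = 15376 - 1/7420 = 114089919/7420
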